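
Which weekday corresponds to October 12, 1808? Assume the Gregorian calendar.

Wednesday

Doomsday rule: the anchor day for the 1800s is Friday. For year 08: 8÷12 = 0 r 8, and 8÷4 = 2, so 0+8+2 = 10.
Friday + 10 ≡ Monday — that's 1808's doomsday.
In October the doomsday date is Oct 10.
Oct 12 is 2 days after Oct 10; 2 mod 7 = 2, so Monday + 2 = Wednesday.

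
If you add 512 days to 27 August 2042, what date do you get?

+365 (one year) → Aug 27, 2043 (147 left).
Aug has 31 days: +5 → Sep 1, 2043 (142 left).
Sep has 30 days: +30 → Oct 1, 2043 (112 left).
Oct has 31 days: +31 → Nov 1, 2043 (81 left).
Nov has 30 days: +30 → Dec 1, 2043 (51 left).
Dec has 31 days: +31 → Jan 1, 2044 (20 left).
+20 → Jan 21, 2044.

January 21, 2044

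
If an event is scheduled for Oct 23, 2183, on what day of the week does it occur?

Thursday

Doomsday rule: the anchor day for the 2100s is Sunday. For year 83: 83÷12 = 6 r 11, and 11÷4 = 2, so 6+11+2 = 19.
Sunday + 19 ≡ Friday — that's 2183's doomsday.
In October the doomsday date is Oct 10.
Oct 23 is 13 days after Oct 10; 13 mod 7 = 6, so Friday + 6 = Thursday.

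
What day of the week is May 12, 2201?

Tuesday

Doomsday rule: the anchor day for the 2200s is Friday. For year 01: 1÷12 = 0 r 1, and 1÷4 = 0, so 0+1+0 = 1.
Friday + 1 ≡ Saturday — that's 2201's doomsday.
In May the doomsday date is May 9.
May 12 is 3 days after May 9; 3 mod 7 = 3, so Saturday + 3 = Tuesday.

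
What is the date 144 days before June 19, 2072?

−19 → May 31, 2072 (end of May, 31 days; 125 left).
−31 → Apr 30, 2072 (end of Apr, 30 days; 94 left).
−30 → Mar 31, 2072 (end of Mar, 31 days; 64 left).
−31 → Feb 29, 2072 (end of Feb, 29 days; 33 left).
−29 → Jan 31, 2072 (end of Jan, 31 days; 4 left).
−4 → Jan 27, 2072.

January 27, 2072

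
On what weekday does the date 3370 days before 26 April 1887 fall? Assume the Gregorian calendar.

First find the weekday of Apr 26, 1887. Doomsday rule: the anchor day for the 1800s is Friday. For year 87: 87÷12 = 7 r 3, and 3÷4 = 0, so 7+3+0 = 10.
Friday + 10 ≡ Monday — that's 1887's doomsday.
In April the doomsday date is Apr 4.
Apr 26 is 22 days after Apr 4; 22 mod 7 = 1, so Monday + 1 = Tuesday.
3370 mod 7 = 3, so 3370 days before a Tuesday is Tuesday − 3 = Saturday.

Saturday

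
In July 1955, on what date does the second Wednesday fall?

July 1, 1955 is a Friday.
The first Wednesday is therefore July 6 (5 days later).
The second Wednesday is 6 + 1×7 = July 13.

July 13, 1955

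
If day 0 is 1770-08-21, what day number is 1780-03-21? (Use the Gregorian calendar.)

3500

Aug 21, 1770 → Aug 21, 1771: 365 days.
Aug 21, 1771 → Aug 21, 1772: 366 days (Feb 29, 1772 is in that span).
Aug 21, 1772 → Aug 21, 1773: 365 days.
Aug 21, 1773 → Aug 21, 1774: 365 days.
Aug 21, 1774 → Aug 21, 1775: 365 days.
Aug 21, 1775 → Aug 21, 1776: 366 days (Feb 29, 1776 is in that span).
Aug 21, 1776 → Aug 21, 1777: 365 days.
Aug 21, 1777 → Aug 21, 1778: 365 days.
Aug 21, 1778 → Aug 21, 1779: 365 days.
Aug 21, 1779 → Sep 21, 1779: 31 days (August has 31).
Sep 21, 1779 → Oct 21, 1779: 30 days (September has 30).
Oct 21, 1779 → Nov 21, 1779: 31 days (October has 31).
Nov 21, 1779 → Dec 21, 1779: 30 days (November has 30).
Dec 21, 1779 → Jan 21, 1780: 31 days (December has 31).
Jan 21, 1780 → Feb 21, 1780: 31 days (January has 31).
Feb 21, 1780 → Mar 21, 1780: 29 days.
Total: 3500 days.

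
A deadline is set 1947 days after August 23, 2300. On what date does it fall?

+365 (one year) → Aug 23, 2301 (1582 left).
+365 (one year) → Aug 23, 2302 (1217 left).
+365 (one year) → Aug 23, 2303 (852 left).
+366 (one year; includes Feb 29, 2304) → Aug 23, 2304 (486 left).
+365 (one year) → Aug 23, 2305 (121 left).
Aug has 31 days: +9 → Sep 1, 2305 (112 left).
Sep has 30 days: +30 → Oct 1, 2305 (82 left).
Oct has 31 days: +31 → Nov 1, 2305 (51 left).
Nov has 30 days: +30 → Dec 1, 2305 (21 left).
+21 → Dec 22, 2305.

December 22, 2305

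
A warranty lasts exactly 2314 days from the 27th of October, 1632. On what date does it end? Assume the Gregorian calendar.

+365 (one year) → Oct 27, 1633 (1949 left).
+365 (one year) → Oct 27, 1634 (1584 left).
+365 (one year) → Oct 27, 1635 (1219 left).
+366 (one year; includes Feb 29, 1636) → Oct 27, 1636 (853 left).
+365 (one year) → Oct 27, 1637 (488 left).
+365 (one year) → Oct 27, 1638 (123 left).
Oct has 31 days: +5 → Nov 1, 1638 (118 left).
Nov has 30 days: +30 → Dec 1, 1638 (88 left).
Dec has 31 days: +31 → Jan 1, 1639 (57 left).
Jan has 31 days: +31 → Feb 1, 1639 (26 left).
+26 → Feb 27, 1639.

February 27, 1639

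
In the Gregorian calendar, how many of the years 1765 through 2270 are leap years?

Multiples of 4 in [1765,2270]: 126.
Of those, multiples of 100: 5 (not leap unless ÷400).
Multiples of 400: 1.
Leap years = 126 − 5 + 1 = 122.

122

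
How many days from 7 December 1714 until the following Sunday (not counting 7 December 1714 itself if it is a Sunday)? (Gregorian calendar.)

Dec 7, 1714 is a Friday.
From Friday to the next Sunday is 2 days.

2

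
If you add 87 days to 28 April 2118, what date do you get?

July 24, 2118

Apr has 30 days: +3 → May 1, 2118 (84 left).
May has 31 days: +31 → Jun 1, 2118 (53 left).
Jun has 30 days: +30 → Jul 1, 2118 (23 left).
+23 → Jul 24, 2118.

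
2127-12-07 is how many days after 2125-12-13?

Dec 13, 2125 → Dec 13, 2126: 365 days.
Dec 13, 2126 → Jan 13, 2127: 31 days (December has 31).
Jan 13, 2127 → Feb 13, 2127: 31 days (January has 31).
Feb 13, 2127 → Mar 13, 2127: 28 days (February has 28).
Mar 13, 2127 → Apr 13, 2127: 31 days (March has 31).
Apr 13, 2127 → May 13, 2127: 30 days (April has 30).
May 13, 2127 → Jun 13, 2127: 31 days (May has 31).
Jun 13, 2127 → Jul 13, 2127: 30 days (June has 30).
Jul 13, 2127 → Aug 13, 2127: 31 days (July has 31).
Aug 13, 2127 → Sep 13, 2127: 31 days (August has 31).
Sep 13, 2127 → Oct 13, 2127: 30 days (September has 30).
Oct 13, 2127 → Nov 13, 2127: 31 days (October has 31).
Nov 13, 2127 → Dec 7, 2127: 24 days.
Total: 724 days.

724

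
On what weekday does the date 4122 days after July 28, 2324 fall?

Sunday

Jul 28, 2324 is a Monday.
4122 mod 7 = 6, so 4122 days after a Monday is Monday + 6 = Sunday.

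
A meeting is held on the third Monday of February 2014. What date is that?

February 1, 2014 is a Saturday.
The first Monday is therefore February 3 (2 days later).
The third Monday is 3 + 2×7 = February 17.

February 17, 2014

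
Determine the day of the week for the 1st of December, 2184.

Doomsday rule: the anchor day for the 2100s is Sunday. For year 84: 84÷12 = 7 r 0, and 0÷4 = 0, so 7+0+0 = 7.
Sunday + 7 ≡ Sunday — that's 2184's doomsday.
In December the doomsday date is Dec 12.
Dec 1 is 11 days before Dec 12; 11 mod 7 = 4, so Sunday − 4 = Wednesday.

Wednesday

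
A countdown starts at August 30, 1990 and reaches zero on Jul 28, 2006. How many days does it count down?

5811

Aug 30, 1990 → Aug 30, 1991: 365 days.
Aug 30, 1991 → Aug 30, 1992: 366 days (Feb 29, 1992 is in that span).
Aug 30, 1992 → Aug 30, 1993: 365 days.
Aug 30, 1993 → Aug 30, 1994: 365 days.
Aug 30, 1994 → Aug 30, 1995: 365 days.
Aug 30, 1995 → Aug 30, 1996: 366 days (Feb 29, 1996 is in that span).
Aug 30, 1996 → Aug 30, 1997: 365 days.
Aug 30, 1997 → Aug 30, 1998: 365 days.
Aug 30, 1998 → Aug 30, 1999: 365 days.
Aug 30, 1999 → Aug 30, 2000: 366 days (Feb 29, 2000 is in that span).
Aug 30, 2000 → Aug 30, 2001: 365 days.
Aug 30, 2001 → Aug 30, 2002: 365 days.
Aug 30, 2002 → Aug 30, 2003: 365 days.
Aug 30, 2003 → Aug 30, 2004: 366 days (Feb 29, 2004 is in that span).
Aug 30, 2004 → Aug 30, 2005: 365 days.
Aug 30, 2005 → Sep 30, 2005: 31 days (August has 31).
Sep 30, 2005 → Oct 30, 2005: 30 days (September has 30).
Oct 30, 2005 → Nov 30, 2005: 31 days (October has 31).
Nov 30, 2005 → Dec 30, 2005: 30 days (November has 30).
Dec 30, 2005 → Jan 30, 2006: 31 days (December has 31).
Jan 30, 2006 → Feb 28, 2006: 29 days (January has 31).
Feb 28, 2006 → Mar 28, 2006: 28 days (February has 28).
Mar 28, 2006 → Apr 28, 2006: 31 days (March has 31).
Apr 28, 2006 → May 28, 2006: 30 days (April has 30).
May 28, 2006 → Jun 28, 2006: 31 days (May has 31).
Jun 28, 2006 → Jul 28, 2006: 30 days.
Total: 5811 days.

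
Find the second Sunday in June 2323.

June 10, 2323

June 1, 2323 is a Friday.
The first Sunday is therefore June 3 (2 days later).
The second Sunday is 3 + 1×7 = June 10.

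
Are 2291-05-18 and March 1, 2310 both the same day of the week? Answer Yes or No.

No

From May 18, 2291 to Mar 1, 2310 is 6861 days.
6861 mod 7 = 1, so they are different weekdays.
(May 18, 2291 is a Monday; Mar 1, 2310 is a Tuesday.)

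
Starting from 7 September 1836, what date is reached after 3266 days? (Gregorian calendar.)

August 17, 1845

+365 (one year) → Sep 7, 1837 (2901 left).
+365 (one year) → Sep 7, 1838 (2536 left).
+365 (one year) → Sep 7, 1839 (2171 left).
+366 (one year; includes Feb 29, 1840) → Sep 7, 1840 (1805 left).
+365 (one year) → Sep 7, 1841 (1440 left).
+365 (one year) → Sep 7, 1842 (1075 left).
+365 (one year) → Sep 7, 1843 (710 left).
+366 (one year; includes Feb 29, 1844) → Sep 7, 1844 (344 left).
Sep has 30 days: +24 → Oct 1, 1844 (320 left).
Oct has 31 days: +31 → Nov 1, 1844 (289 left).
Nov has 30 days: +30 → Dec 1, 1844 (259 left).
Dec has 31 days: +31 → Jan 1, 1845 (228 left).
Jan has 31 days: +31 → Feb 1, 1845 (197 left).
Feb has 28 days: +28 → Mar 1, 1845 (169 left).
Mar has 31 days: +31 → Apr 1, 1845 (138 left).
Apr has 30 days: +30 → May 1, 1845 (108 left).
May has 31 days: +31 → Jun 1, 1845 (77 left).
Jun has 30 days: +30 → Jul 1, 1845 (47 left).
Jul has 31 days: +31 → Aug 1, 1845 (16 left).
+16 → Aug 17, 1845.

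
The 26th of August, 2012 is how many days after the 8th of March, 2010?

902

Mar 8, 2010 → Mar 8, 2011: 365 days.
Mar 8, 2011 → Mar 8, 2012: 366 days (Feb 29, 2012 is in that span).
Mar 8, 2012 → Apr 8, 2012: 31 days (March has 31).
Apr 8, 2012 → May 8, 2012: 30 days (April has 30).
May 8, 2012 → Jun 8, 2012: 31 days (May has 31).
Jun 8, 2012 → Jul 8, 2012: 30 days (June has 30).
Jul 8, 2012 → Aug 8, 2012: 31 days (July has 31).
Aug 8, 2012 → Aug 26, 2012: 18 days.
Total: 902 days.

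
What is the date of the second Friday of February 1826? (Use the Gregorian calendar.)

February 10, 1826

February 1, 1826 is a Wednesday.
The first Friday is therefore February 3 (2 days later).
The second Friday is 3 + 1×7 = February 10.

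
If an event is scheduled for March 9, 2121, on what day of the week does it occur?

Sunday

Doomsday rule: the anchor day for the 2100s is Sunday. For year 21: 21÷12 = 1 r 9, and 9÷4 = 2, so 1+9+2 = 12.
Sunday + 12 ≡ Friday — that's 2121's doomsday.
In March the doomsday date is Mar 14.
Mar 9 is 5 days before Mar 14; 5 mod 7 = 5, so Friday − 5 = Sunday.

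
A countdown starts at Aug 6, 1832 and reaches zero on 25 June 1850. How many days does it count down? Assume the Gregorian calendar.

6532

Aug 6, 1832 → Aug 6, 1833: 365 days.
Aug 6, 1833 → Aug 6, 1834: 365 days.
Aug 6, 1834 → Aug 6, 1835: 365 days.
Aug 6, 1835 → Aug 6, 1836: 366 days (Feb 29, 1836 is in that span).
Aug 6, 1836 → Aug 6, 1837: 365 days.
Aug 6, 1837 → Aug 6, 1838: 365 days.
Aug 6, 1838 → Aug 6, 1839: 365 days.
Aug 6, 1839 → Aug 6, 1840: 366 days (Feb 29, 1840 is in that span).
Aug 6, 1840 → Aug 6, 1841: 365 days.
Aug 6, 1841 → Aug 6, 1842: 365 days.
Aug 6, 1842 → Aug 6, 1843: 365 days.
Aug 6, 1843 → Aug 6, 1844: 366 days (Feb 29, 1844 is in that span).
Aug 6, 1844 → Aug 6, 1845: 365 days.
Aug 6, 1845 → Aug 6, 1846: 365 days.
Aug 6, 1846 → Aug 6, 1847: 365 days.
Aug 6, 1847 → Aug 6, 1848: 366 days (Feb 29, 1848 is in that span).
Aug 6, 1848 → Aug 6, 1849: 365 days.
Aug 6, 1849 → Sep 6, 1849: 31 days (August has 31).
Sep 6, 1849 → Oct 6, 1849: 30 days (September has 30).
Oct 6, 1849 → Nov 6, 1849: 31 days (October has 31).
Nov 6, 1849 → Dec 6, 1849: 30 days (November has 30).
Dec 6, 1849 → Jan 6, 1850: 31 days (December has 31).
Jan 6, 1850 → Feb 6, 1850: 31 days (January has 31).
Feb 6, 1850 → Mar 6, 1850: 28 days (February has 28).
Mar 6, 1850 → Apr 6, 1850: 31 days (March has 31).
Apr 6, 1850 → May 6, 1850: 30 days (April has 30).
May 6, 1850 → Jun 6, 1850: 31 days (May has 31).
Jun 6, 1850 → Jun 25, 1850: 19 days.
Total: 6532 days.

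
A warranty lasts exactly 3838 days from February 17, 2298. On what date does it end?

+365 (one year) → Feb 17, 2299 (3473 left).
+365 (one year) → Feb 17, 2300 (3108 left).
+365 (one year) → Feb 17, 2301 (2743 left).
+365 (one year) → Feb 17, 2302 (2378 left).
+365 (one year) → Feb 17, 2303 (2013 left).
+365 (one year) → Feb 17, 2304 (1648 left).
+366 (one year; includes Feb 29, 2304) → Feb 17, 2305 (1282 left).
+365 (one year) → Feb 17, 2306 (917 left).
+365 (one year) → Feb 17, 2307 (552 left).
+365 (one year) → Feb 17, 2308 (187 left).
Feb has 29 days: +13 → Mar 1, 2308 (174 left).
Mar has 31 days: +31 → Apr 1, 2308 (143 left).
Apr has 30 days: +30 → May 1, 2308 (113 left).
May has 31 days: +31 → Jun 1, 2308 (82 left).
Jun has 30 days: +30 → Jul 1, 2308 (52 left).
Jul has 31 days: +31 → Aug 1, 2308 (21 left).
+21 → Aug 22, 2308.

August 22, 2308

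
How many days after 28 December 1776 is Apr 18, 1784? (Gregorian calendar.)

Dec 28, 1776 → Dec 28, 1777: 365 days.
Dec 28, 1777 → Dec 28, 1778: 365 days.
Dec 28, 1778 → Dec 28, 1779: 365 days.
Dec 28, 1779 → Dec 28, 1780: 366 days (Feb 29, 1780 is in that span).
Dec 28, 1780 → Dec 28, 1781: 365 days.
Dec 28, 1781 → Dec 28, 1782: 365 days.
Dec 28, 1782 → Dec 28, 1783: 365 days.
Dec 28, 1783 → Jan 28, 1784: 31 days (December has 31).
Jan 28, 1784 → Feb 28, 1784: 31 days (January has 31).
Feb 28, 1784 → Mar 28, 1784: 29 days (February has 29).
Mar 28, 1784 → Apr 18, 1784: 21 days.
Total: 2668 days.

2668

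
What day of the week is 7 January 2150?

Wednesday

January 1, 2150 is a Thursday.
Jan 1, 2150 → Jan 7, 2150: 6 days.
Total: 6 days.
6 mod 7 = 6, so Thursday + 6 = Wednesday.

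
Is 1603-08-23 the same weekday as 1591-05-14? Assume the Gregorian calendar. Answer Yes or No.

From May 14, 1591 to Aug 23, 1603 is 4484 days.
4484 mod 7 = 4, so they are different weekdays.
(May 14, 1591 is a Tuesday; Aug 23, 1603 is a Saturday.)

No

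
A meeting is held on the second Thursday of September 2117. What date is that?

September 9, 2117

September 1, 2117 is a Wednesday.
The first Thursday is therefore September 2 (1 days later).
The second Thursday is 2 + 1×7 = September 9.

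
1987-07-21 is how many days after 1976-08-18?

Aug 18, 1976 → Aug 18, 1977: 365 days.
Aug 18, 1977 → Aug 18, 1978: 365 days.
Aug 18, 1978 → Aug 18, 1979: 365 days.
Aug 18, 1979 → Aug 18, 1980: 366 days (Feb 29, 1980 is in that span).
Aug 18, 1980 → Aug 18, 1981: 365 days.
Aug 18, 1981 → Aug 18, 1982: 365 days.
Aug 18, 1982 → Aug 18, 1983: 365 days.
Aug 18, 1983 → Aug 18, 1984: 366 days (Feb 29, 1984 is in that span).
Aug 18, 1984 → Aug 18, 1985: 365 days.
Aug 18, 1985 → Aug 18, 1986: 365 days.
Aug 18, 1986 → Sep 18, 1986: 31 days (August has 31).
Sep 18, 1986 → Oct 18, 1986: 30 days (September has 30).
Oct 18, 1986 → Nov 18, 1986: 31 days (October has 31).
Nov 18, 1986 → Dec 18, 1986: 30 days (November has 30).
Dec 18, 1986 → Jan 18, 1987: 31 days (December has 31).
Jan 18, 1987 → Feb 18, 1987: 31 days (January has 31).
Feb 18, 1987 → Mar 18, 1987: 28 days (February has 28).
Mar 18, 1987 → Apr 18, 1987: 31 days (March has 31).
Apr 18, 1987 → May 18, 1987: 30 days (April has 30).
May 18, 1987 → Jun 18, 1987: 31 days (May has 31).
Jun 18, 1987 → Jul 18, 1987: 30 days (June has 30).
Jul 18, 1987 → Jul 21, 1987: 3 days.
Total: 3989 days.

3989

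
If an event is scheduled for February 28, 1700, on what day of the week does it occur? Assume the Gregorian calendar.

Doomsday rule: the anchor day for the 1700s is Sunday. For year 00: 0÷12 = 0 r 0, and 0÷4 = 0, so 0+0+0 = 0.
Sunday + 0 ≡ Sunday — that's 1700's doomsday.
In February the doomsday date is Feb 28 (1700 is not a leap year (divisible by 100 but not 400)).
Feb 28 is the doomsday itself: Sunday.

Sunday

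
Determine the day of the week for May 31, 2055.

Monday

January 1, 2055 is a Friday.
Jan 1, 2055 → Feb 1, 2055: 31 days (January has 31).
Feb 1, 2055 → Mar 1, 2055: 28 days (February has 28).
Mar 1, 2055 → Apr 1, 2055: 31 days (March has 31).
Apr 1, 2055 → May 1, 2055: 30 days (April has 30).
May 1, 2055 → May 31, 2055: 30 days.
Total: 150 days.
150 mod 7 = 3, so Friday + 3 = Monday.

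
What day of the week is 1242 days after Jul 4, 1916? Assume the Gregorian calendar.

Friday

Jul 4, 1916 is a Tuesday.
1242 mod 7 = 3, so 1242 days after a Tuesday is Tuesday + 3 = Friday.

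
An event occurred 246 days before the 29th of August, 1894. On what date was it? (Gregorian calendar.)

−29 → Jul 31, 1894 (end of Jul, 31 days; 217 left).
−31 → Jun 30, 1894 (end of Jun, 30 days; 186 left).
−30 → May 31, 1894 (end of May, 31 days; 156 left).
−31 → Apr 30, 1894 (end of Apr, 30 days; 125 left).
−30 → Mar 31, 1894 (end of Mar, 31 days; 95 left).
−31 → Feb 28, 1894 (end of Feb, 28 days; 64 left).
−28 → Jan 31, 1894 (end of Jan, 31 days; 36 left).
−31 → Dec 31, 1893 (end of Dec, 31 days; 5 left).
−5 → Dec 26, 1893.

December 26, 1893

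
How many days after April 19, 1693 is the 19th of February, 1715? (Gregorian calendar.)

Apr 19, 1693 → Apr 19, 1694: 365 days.
Apr 19, 1694 → Apr 19, 1695: 365 days.
Apr 19, 1695 → Apr 19, 1696: 366 days (Feb 29, 1696 is in that span).
Apr 19, 1696 → Apr 19, 1697: 365 days.
Apr 19, 1697 → Apr 19, 1698: 365 days.
Apr 19, 1698 → Apr 19, 1699: 365 days.
Apr 19, 1699 → Apr 19, 1700: 365 days.
Apr 19, 1700 → Apr 19, 1701: 365 days.
Apr 19, 1701 → Apr 19, 1702: 365 days.
Apr 19, 1702 → Apr 19, 1703: 365 days.
Apr 19, 1703 → Apr 19, 1704: 366 days (Feb 29, 1704 is in that span).
Apr 19, 1704 → Apr 19, 1705: 365 days.
Apr 19, 1705 → Apr 19, 1706: 365 days.
Apr 19, 1706 → Apr 19, 1707: 365 days.
Apr 19, 1707 → Apr 19, 1708: 366 days (Feb 29, 1708 is in that span).
Apr 19, 1708 → Apr 19, 1709: 365 days.
Apr 19, 1709 → Apr 19, 1710: 365 days.
Apr 19, 1710 → Apr 19, 1711: 365 days.
Apr 19, 1711 → Apr 19, 1712: 366 days (Feb 29, 1712 is in that span).
Apr 19, 1712 → Apr 19, 1713: 365 days.
Apr 19, 1713 → Apr 19, 1714: 365 days.
Apr 19, 1714 → May 19, 1714: 30 days (April has 30).
May 19, 1714 → Jun 19, 1714: 31 days (May has 31).
Jun 19, 1714 → Jul 19, 1714: 30 days (June has 30).
Jul 19, 1714 → Aug 19, 1714: 31 days (July has 31).
Aug 19, 1714 → Sep 19, 1714: 31 days (August has 31).
Sep 19, 1714 → Oct 19, 1714: 30 days (September has 30).
Oct 19, 1714 → Nov 19, 1714: 31 days (October has 31).
Nov 19, 1714 → Dec 19, 1714: 30 days (November has 30).
Dec 19, 1714 → Jan 19, 1715: 31 days (December has 31).
Jan 19, 1715 → Feb 19, 1715: 31 days.
Total: 7975 days.

7975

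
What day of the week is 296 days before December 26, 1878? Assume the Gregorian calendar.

First find the weekday of Dec 26, 1878. Doomsday rule: the anchor day for the 1800s is Friday. For year 78: 78÷12 = 6 r 6, and 6÷4 = 1, so 6+6+1 = 13.
Friday + 13 ≡ Thursday — that's 1878's doomsday.
In December the doomsday date is Dec 12.
Dec 26 is 14 days after Dec 12; 14 mod 7 = 0, so Thursday + 0 = Thursday.
296 mod 7 = 2, so 296 days before a Thursday is Thursday − 2 = Tuesday.

Tuesday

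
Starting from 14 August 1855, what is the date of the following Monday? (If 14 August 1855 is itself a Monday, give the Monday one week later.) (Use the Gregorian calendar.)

August 20, 1855

Aug 14, 1855 is a Tuesday.
From Tuesday to the next Monday is 6 days.
Aug 14, 1855 + 6 = Aug 20, 1855.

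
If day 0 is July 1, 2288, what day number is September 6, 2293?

Jul 1, 2288 → Jul 1, 2289: 365 days.
Jul 1, 2289 → Jul 1, 2290: 365 days.
Jul 1, 2290 → Jul 1, 2291: 365 days.
Jul 1, 2291 → Jul 1, 2292: 366 days (Feb 29, 2292 is in that span).
Jul 1, 2292 → Jul 1, 2293: 365 days.
Jul 1, 2293 → Aug 1, 2293: 31 days (July has 31).
Aug 1, 2293 → Sep 1, 2293: 31 days (August has 31).
Sep 1, 2293 → Sep 6, 2293: 5 days.
Total: 1893 days.

1893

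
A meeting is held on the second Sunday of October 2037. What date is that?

October 11, 2037

October 1, 2037 is a Thursday.
The first Sunday is therefore October 4 (3 days later).
The second Sunday is 4 + 1×7 = October 11.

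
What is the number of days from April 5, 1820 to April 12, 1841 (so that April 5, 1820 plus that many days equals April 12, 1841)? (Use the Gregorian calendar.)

7677

Apr 5, 1820 → Apr 5, 1821: 365 days.
Apr 5, 1821 → Apr 5, 1822: 365 days.
Apr 5, 1822 → Apr 5, 1823: 365 days.
Apr 5, 1823 → Apr 5, 1824: 366 days (Feb 29, 1824 is in that span).
Apr 5, 1824 → Apr 5, 1825: 365 days.
Apr 5, 1825 → Apr 5, 1826: 365 days.
Apr 5, 1826 → Apr 5, 1827: 365 days.
Apr 5, 1827 → Apr 5, 1828: 366 days (Feb 29, 1828 is in that span).
Apr 5, 1828 → Apr 5, 1829: 365 days.
Apr 5, 1829 → Apr 5, 1830: 365 days.
Apr 5, 1830 → Apr 5, 1831: 365 days.
Apr 5, 1831 → Apr 5, 1832: 366 days (Feb 29, 1832 is in that span).
Apr 5, 1832 → Apr 5, 1833: 365 days.
Apr 5, 1833 → Apr 5, 1834: 365 days.
Apr 5, 1834 → Apr 5, 1835: 365 days.
Apr 5, 1835 → Apr 5, 1836: 366 days (Feb 29, 1836 is in that span).
Apr 5, 1836 → Apr 5, 1837: 365 days.
Apr 5, 1837 → Apr 5, 1838: 365 days.
Apr 5, 1838 → Apr 5, 1839: 365 days.
Apr 5, 1839 → Apr 5, 1840: 366 days (Feb 29, 1840 is in that span).
Apr 5, 1840 → May 5, 1840: 30 days (April has 30).
May 5, 1840 → Jun 5, 1840: 31 days (May has 31).
Jun 5, 1840 → Jul 5, 1840: 30 days (June has 30).
Jul 5, 1840 → Aug 5, 1840: 31 days (July has 31).
Aug 5, 1840 → Sep 5, 1840: 31 days (August has 31).
Sep 5, 1840 → Oct 5, 1840: 30 days (September has 30).
Oct 5, 1840 → Nov 5, 1840: 31 days (October has 31).
Nov 5, 1840 → Dec 5, 1840: 30 days (November has 30).
Dec 5, 1840 → Jan 5, 1841: 31 days (December has 31).
Jan 5, 1841 → Feb 5, 1841: 31 days (January has 31).
Feb 5, 1841 → Mar 5, 1841: 28 days (February has 28).
Mar 5, 1841 → Apr 5, 1841: 31 days (March has 31).
Apr 5, 1841 → Apr 12, 1841: 7 days.
Total: 7677 days.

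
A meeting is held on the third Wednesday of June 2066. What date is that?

June 16, 2066

June 1, 2066 is a Tuesday.
The first Wednesday is therefore June 2 (1 days later).
The third Wednesday is 2 + 2×7 = June 16.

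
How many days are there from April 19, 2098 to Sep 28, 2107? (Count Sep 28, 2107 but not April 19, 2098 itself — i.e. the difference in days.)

3448

Apr 19, 2098 → Apr 19, 2099: 365 days.
Apr 19, 2099 → Apr 19, 2100: 365 days.
Apr 19, 2100 → Apr 19, 2101: 365 days.
Apr 19, 2101 → Apr 19, 2102: 365 days.
Apr 19, 2102 → Apr 19, 2103: 365 days.
Apr 19, 2103 → Apr 19, 2104: 366 days (Feb 29, 2104 is in that span).
Apr 19, 2104 → Apr 19, 2105: 365 days.
Apr 19, 2105 → Apr 19, 2106: 365 days.
Apr 19, 2106 → Apr 19, 2107: 365 days.
Apr 19, 2107 → May 19, 2107: 30 days (April has 30).
May 19, 2107 → Jun 19, 2107: 31 days (May has 31).
Jun 19, 2107 → Jul 19, 2107: 30 days (June has 30).
Jul 19, 2107 → Aug 19, 2107: 31 days (July has 31).
Aug 19, 2107 → Sep 19, 2107: 31 days (August has 31).
Sep 19, 2107 → Sep 28, 2107: 9 days.
Total: 3448 days.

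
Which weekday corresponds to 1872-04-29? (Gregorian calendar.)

Monday

Doomsday rule: the anchor day for the 1800s is Friday. For year 72: 72÷12 = 6 r 0, and 0÷4 = 0, so 6+0+0 = 6.
Friday + 6 ≡ Thursday — that's 1872's doomsday.
In April the doomsday date is Apr 4.
Apr 29 is 25 days after Apr 4; 25 mod 7 = 4, so Thursday + 4 = Monday.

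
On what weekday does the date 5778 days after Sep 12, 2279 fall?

Sep 12, 2279 is a Friday.
5778 mod 7 = 3, so 5778 days after a Friday is Friday + 3 = Monday.

Monday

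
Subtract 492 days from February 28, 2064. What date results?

−365 (one year) → Feb 28, 2063 (127 left).
−28 → Jan 31, 2063 (end of Jan, 31 days; 99 left).
−31 → Dec 31, 2062 (end of Dec, 31 days; 68 left).
−31 → Nov 30, 2062 (end of Nov, 30 days; 37 left).
−30 → Oct 31, 2062 (end of Oct, 31 days; 7 left).
−7 → Oct 24, 2062.

October 24, 2062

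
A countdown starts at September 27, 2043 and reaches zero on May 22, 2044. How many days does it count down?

238

Sep 27, 2043 → Oct 27, 2043: 30 days (September has 30).
Oct 27, 2043 → Nov 27, 2043: 31 days (October has 31).
Nov 27, 2043 → Dec 27, 2043: 30 days (November has 30).
Dec 27, 2043 → Jan 27, 2044: 31 days (December has 31).
Jan 27, 2044 → Feb 27, 2044: 31 days (January has 31).
Feb 27, 2044 → Mar 27, 2044: 29 days (February has 29).
Mar 27, 2044 → Apr 27, 2044: 31 days (March has 31).
Apr 27, 2044 → May 22, 2044: 25 days.
Total: 238 days.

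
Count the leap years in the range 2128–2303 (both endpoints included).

Multiples of 4 in [2128,2303]: 44.
Of those, multiples of 100: 2 (not leap unless ÷400).
Multiples of 400: 0.
Leap years = 44 − 2 + 0 = 42.

42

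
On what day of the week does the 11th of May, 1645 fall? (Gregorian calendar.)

Thursday

Doomsday rule: the anchor day for the 1600s is Tuesday. For year 45: 45÷12 = 3 r 9, and 9÷4 = 2, so 3+9+2 = 14.
Tuesday + 14 ≡ Tuesday — that's 1645's doomsday.
In May the doomsday date is May 9.
May 11 is 2 days after May 9; 2 mod 7 = 2, so Tuesday + 2 = Thursday.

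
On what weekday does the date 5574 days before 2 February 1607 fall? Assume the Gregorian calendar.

Wednesday

First find the weekday of Feb 2, 1607. Doomsday rule: the anchor day for the 1600s is Tuesday. For year 07: 7÷12 = 0 r 7, and 7÷4 = 1, so 0+7+1 = 8.
Tuesday + 8 ≡ Wednesday — that's 1607's doomsday.
In February the doomsday date is Feb 28 (1607 is not a leap year).
Feb 2 is 26 days before Feb 28; 26 mod 7 = 5, so Wednesday − 5 = Friday.
5574 mod 7 = 2, so 5574 days before a Friday is Friday − 2 = Wednesday.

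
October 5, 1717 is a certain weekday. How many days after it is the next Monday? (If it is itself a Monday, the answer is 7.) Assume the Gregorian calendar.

6

Oct 5, 1717 is a Tuesday.
From Tuesday to the next Monday is 6 days.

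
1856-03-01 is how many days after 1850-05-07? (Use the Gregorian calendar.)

May 7, 1850 → May 7, 1851: 365 days.
May 7, 1851 → May 7, 1852: 366 days (Feb 29, 1852 is in that span).
May 7, 1852 → May 7, 1853: 365 days.
May 7, 1853 → May 7, 1854: 365 days.
May 7, 1854 → May 7, 1855: 365 days.
May 7, 1855 → Jun 7, 1855: 31 days (May has 31).
Jun 7, 1855 → Jul 7, 1855: 30 days (June has 30).
Jul 7, 1855 → Aug 7, 1855: 31 days (July has 31).
Aug 7, 1855 → Sep 7, 1855: 31 days (August has 31).
Sep 7, 1855 → Oct 7, 1855: 30 days (September has 30).
Oct 7, 1855 → Nov 7, 1855: 31 days (October has 31).
Nov 7, 1855 → Dec 7, 1855: 30 days (November has 30).
Dec 7, 1855 → Jan 7, 1856: 31 days (December has 31).
Jan 7, 1856 → Feb 7, 1856: 31 days (January has 31).
Feb 7, 1856 → Mar 1, 1856: 23 days.
Total: 2125 days.

2125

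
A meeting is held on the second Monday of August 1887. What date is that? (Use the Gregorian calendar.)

August 8, 1887

August 1, 1887 is a Monday.
The first Monday is therefore August 1 (same day).
The second Monday is 1 + 1×7 = August 8.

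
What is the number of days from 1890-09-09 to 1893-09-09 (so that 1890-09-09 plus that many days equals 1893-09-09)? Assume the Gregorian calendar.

Sep 9, 1890 → Sep 9, 1891: 365 days.
Sep 9, 1891 → Sep 9, 1892: 366 days (Feb 29, 1892 is in that span).
Sep 9, 1892 → Oct 9, 1892: 30 days (September has 30).
Oct 9, 1892 → Nov 9, 1892: 31 days (October has 31).
Nov 9, 1892 → Dec 9, 1892: 30 days (November has 30).
Dec 9, 1892 → Jan 9, 1893: 31 days (December has 31).
Jan 9, 1893 → Feb 9, 1893: 31 days (January has 31).
Feb 9, 1893 → Mar 9, 1893: 28 days (February has 28).
Mar 9, 1893 → Apr 9, 1893: 31 days (March has 31).
Apr 9, 1893 → May 9, 1893: 30 days (April has 30).
May 9, 1893 → Jun 9, 1893: 31 days (May has 31).
Jun 9, 1893 → Jul 9, 1893: 30 days (June has 30).
Jul 9, 1893 → Aug 9, 1893: 31 days (July has 31).
Aug 9, 1893 → Sep 9, 1893: 31 days.
Total: 1096 days.

1096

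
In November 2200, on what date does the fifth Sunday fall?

November 30, 2200

November 1, 2200 is a Saturday.
The first Sunday is therefore November 2 (1 days later).
The fifth Sunday is 2 + 4×7 = November 30.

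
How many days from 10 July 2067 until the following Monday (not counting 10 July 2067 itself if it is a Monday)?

Jul 10, 2067 is a Sunday.
From Sunday to the next Monday is 1 day.

1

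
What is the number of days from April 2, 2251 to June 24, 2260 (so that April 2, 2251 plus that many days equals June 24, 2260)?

3371

Apr 2, 2251 → Apr 2, 2252: 366 days (Feb 29, 2252 is in that span).
Apr 2, 2252 → Apr 2, 2253: 365 days.
Apr 2, 2253 → Apr 2, 2254: 365 days.
Apr 2, 2254 → Apr 2, 2255: 365 days.
Apr 2, 2255 → Apr 2, 2256: 366 days (Feb 29, 2256 is in that span).
Apr 2, 2256 → Apr 2, 2257: 365 days.
Apr 2, 2257 → Apr 2, 2258: 365 days.
Apr 2, 2258 → Apr 2, 2259: 365 days.
Apr 2, 2259 → Apr 2, 2260: 366 days (Feb 29, 2260 is in that span).
Apr 2, 2260 → May 2, 2260: 30 days (April has 30).
May 2, 2260 → Jun 2, 2260: 31 days (May has 31).
Jun 2, 2260 → Jun 24, 2260: 22 days.
Total: 3371 days.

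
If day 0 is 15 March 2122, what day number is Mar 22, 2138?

5851

Mar 15, 2122 → Mar 15, 2123: 365 days.
Mar 15, 2123 → Mar 15, 2124: 366 days (Feb 29, 2124 is in that span).
Mar 15, 2124 → Mar 15, 2125: 365 days.
Mar 15, 2125 → Mar 15, 2126: 365 days.
Mar 15, 2126 → Mar 15, 2127: 365 days.
Mar 15, 2127 → Mar 15, 2128: 366 days (Feb 29, 2128 is in that span).
Mar 15, 2128 → Mar 15, 2129: 365 days.
Mar 15, 2129 → Mar 15, 2130: 365 days.
Mar 15, 2130 → Mar 15, 2131: 365 days.
Mar 15, 2131 → Mar 15, 2132: 366 days (Feb 29, 2132 is in that span).
Mar 15, 2132 → Mar 15, 2133: 365 days.
Mar 15, 2133 → Mar 15, 2134: 365 days.
Mar 15, 2134 → Mar 15, 2135: 365 days.
Mar 15, 2135 → Mar 15, 2136: 366 days (Feb 29, 2136 is in that span).
Mar 15, 2136 → Mar 15, 2137: 365 days.
Mar 15, 2137 → Apr 15, 2137: 31 days (March has 31).
Apr 15, 2137 → May 15, 2137: 30 days (April has 30).
May 15, 2137 → Jun 15, 2137: 31 days (May has 31).
Jun 15, 2137 → Jul 15, 2137: 30 days (June has 30).
Jul 15, 2137 → Aug 15, 2137: 31 days (July has 31).
Aug 15, 2137 → Sep 15, 2137: 31 days (August has 31).
Sep 15, 2137 → Oct 15, 2137: 30 days (September has 30).
Oct 15, 2137 → Nov 15, 2137: 31 days (October has 31).
Nov 15, 2137 → Dec 15, 2137: 30 days (November has 30).
Dec 15, 2137 → Jan 15, 2138: 31 days (December has 31).
Jan 15, 2138 → Feb 15, 2138: 31 days (January has 31).
Feb 15, 2138 → Mar 15, 2138: 28 days (February has 28).
Mar 15, 2138 → Mar 22, 2138: 7 days.
Total: 5851 days.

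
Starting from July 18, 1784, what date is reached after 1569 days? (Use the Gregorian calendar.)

+365 (one year) → Jul 18, 1785 (1204 left).
+365 (one year) → Jul 18, 1786 (839 left).
+365 (one year) → Jul 18, 1787 (474 left).
+366 (one year; includes Feb 29, 1788) → Jul 18, 1788 (108 left).
Jul has 31 days: +14 → Aug 1, 1788 (94 left).
Aug has 31 days: +31 → Sep 1, 1788 (63 left).
Sep has 30 days: +30 → Oct 1, 1788 (33 left).
Oct has 31 days: +31 → Nov 1, 1788 (2 left).
+2 → Nov 3, 1788.

November 3, 1788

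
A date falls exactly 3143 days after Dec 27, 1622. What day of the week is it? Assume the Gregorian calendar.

First find the weekday of Dec 27, 1622. Doomsday rule: the anchor day for the 1600s is Tuesday. For year 22: 22÷12 = 1 r 10, and 10÷4 = 2, so 1+10+2 = 13.
Tuesday + 13 ≡ Monday — that's 1622's doomsday.
In December the doomsday date is Dec 12.
Dec 27 is 15 days after Dec 12; 15 mod 7 = 1, so Monday + 1 = Tuesday.
3143 mod 7 = 0, so 3143 days after a Tuesday is Tuesday + 0 = Tuesday.

Tuesday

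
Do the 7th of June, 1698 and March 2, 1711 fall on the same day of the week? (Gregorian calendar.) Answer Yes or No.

No

From Jun 7, 1698 to Mar 2, 1711 is 4650 days.
4650 mod 7 = 2, so they are different weekdays.
(Jun 7, 1698 is a Saturday; Mar 2, 1711 is a Monday.)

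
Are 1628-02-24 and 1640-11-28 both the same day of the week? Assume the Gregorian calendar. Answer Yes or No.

No

From Feb 24, 1628 to Nov 28, 1640 is 4661 days.
4661 mod 7 = 6, so they are different weekdays.
(Feb 24, 1628 is a Thursday; Nov 28, 1640 is a Wednesday.)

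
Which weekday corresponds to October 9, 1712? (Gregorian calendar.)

Doomsday rule: the anchor day for the 1700s is Sunday. For year 12: 12÷12 = 1 r 0, and 0÷4 = 0, so 1+0+0 = 1.
Sunday + 1 ≡ Monday — that's 1712's doomsday.
In October the doomsday date is Oct 10.
Oct 9 is 1 day before Oct 10; 1 mod 7 = 1, so Monday − 1 = Sunday.

Sunday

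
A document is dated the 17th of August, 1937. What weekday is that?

January 1, 1937 is a Friday.
Jan 1, 1937 → Feb 1, 1937: 31 days (January has 31).
Feb 1, 1937 → Mar 1, 1937: 28 days (February has 28).
Mar 1, 1937 → Apr 1, 1937: 31 days (March has 31).
Apr 1, 1937 → May 1, 1937: 30 days (April has 30).
May 1, 1937 → Jun 1, 1937: 31 days (May has 31).
Jun 1, 1937 → Jul 1, 1937: 30 days (June has 30).
Jul 1, 1937 → Aug 1, 1937: 31 days (July has 31).
Aug 1, 1937 → Aug 17, 1937: 16 days.
Total: 228 days.
228 mod 7 = 4, so Friday + 4 = Tuesday.

Tuesday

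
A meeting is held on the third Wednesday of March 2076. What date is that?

March 18, 2076

March 1, 2076 is a Sunday.
The first Wednesday is therefore March 4 (3 days later).
The third Wednesday is 4 + 2×7 = March 18.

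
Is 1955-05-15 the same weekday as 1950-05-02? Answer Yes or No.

From May 2, 1950 to May 15, 1955 is 1839 days.
1839 mod 7 = 5, so they are different weekdays.
(May 2, 1950 is a Tuesday; May 15, 1955 is a Sunday.)

No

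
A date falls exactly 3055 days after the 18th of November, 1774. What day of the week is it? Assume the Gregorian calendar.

Monday

First find the weekday of Nov 18, 1774. Doomsday rule: the anchor day for the 1700s is Sunday. For year 74: 74÷12 = 6 r 2, and 2÷4 = 0, so 6+2+0 = 8.
Sunday + 8 ≡ Monday — that's 1774's doomsday.
In November the doomsday date is Nov 7.
Nov 18 is 11 days after Nov 7; 11 mod 7 = 4, so Monday + 4 = Friday.
3055 mod 7 = 3, so 3055 days after a Friday is Friday + 3 = Monday.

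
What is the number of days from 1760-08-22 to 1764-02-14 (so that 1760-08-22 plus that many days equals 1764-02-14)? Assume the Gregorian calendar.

Aug 22, 1760 → Aug 22, 1761: 365 days.
Aug 22, 1761 → Aug 22, 1762: 365 days.
Aug 22, 1762 → Aug 22, 1763: 365 days.
Aug 22, 1763 → Sep 22, 1763: 31 days (August has 31).
Sep 22, 1763 → Oct 22, 1763: 30 days (September has 30).
Oct 22, 1763 → Nov 22, 1763: 31 days (October has 31).
Nov 22, 1763 → Dec 22, 1763: 30 days (November has 30).
Dec 22, 1763 → Jan 22, 1764: 31 days (December has 31).
Jan 22, 1764 → Feb 14, 1764: 23 days.
Total: 1271 days.

1271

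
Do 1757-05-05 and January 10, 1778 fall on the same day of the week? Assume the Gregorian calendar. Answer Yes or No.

From May 5, 1757 to Jan 10, 1778 is 7555 days.
7555 mod 7 = 2, so they are different weekdays.
(May 5, 1757 is a Thursday; Jan 10, 1778 is a Saturday.)

No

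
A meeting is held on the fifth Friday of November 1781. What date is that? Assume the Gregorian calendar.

November 30, 1781

November 1, 1781 is a Thursday.
The first Friday is therefore November 2 (1 days later).
The fifth Friday is 2 + 4×7 = November 30.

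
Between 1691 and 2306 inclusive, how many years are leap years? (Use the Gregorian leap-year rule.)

Multiples of 4 in [1691,2306]: 154.
Of those, multiples of 100: 7 (not leap unless ÷400).
Multiples of 400: 1.
Leap years = 154 − 7 + 1 = 148.

148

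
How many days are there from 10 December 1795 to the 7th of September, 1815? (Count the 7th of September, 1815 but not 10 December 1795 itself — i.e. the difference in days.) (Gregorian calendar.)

7210

Dec 10, 1795 → Dec 10, 1796: 366 days (Feb 29, 1796 is in that span).
Dec 10, 1796 → Dec 10, 1797: 365 days.
Dec 10, 1797 → Dec 10, 1798: 365 days.
Dec 10, 1798 → Dec 10, 1799: 365 days.
Dec 10, 1799 → Dec 10, 1800: 365 days.
Dec 10, 1800 → Dec 10, 1801: 365 days.
Dec 10, 1801 → Dec 10, 1802: 365 days.
Dec 10, 1802 → Dec 10, 1803: 365 days.
Dec 10, 1803 → Dec 10, 1804: 366 days (Feb 29, 1804 is in that span).
Dec 10, 1804 → Dec 10, 1805: 365 days.
Dec 10, 1805 → Dec 10, 1806: 365 days.
Dec 10, 1806 → Dec 10, 1807: 365 days.
Dec 10, 1807 → Dec 10, 1808: 366 days (Feb 29, 1808 is in that span).
Dec 10, 1808 → Dec 10, 1809: 365 days.
Dec 10, 1809 → Dec 10, 1810: 365 days.
Dec 10, 1810 → Dec 10, 1811: 365 days.
Dec 10, 1811 → Dec 10, 1812: 366 days (Feb 29, 1812 is in that span).
Dec 10, 1812 → Dec 10, 1813: 365 days.
Dec 10, 1813 → Dec 10, 1814: 365 days.
Dec 10, 1814 → Jan 10, 1815: 31 days (December has 31).
Jan 10, 1815 → Feb 10, 1815: 31 days (January has 31).
Feb 10, 1815 → Mar 10, 1815: 28 days (February has 28).
Mar 10, 1815 → Apr 10, 1815: 31 days (March has 31).
Apr 10, 1815 → May 10, 1815: 30 days (April has 30).
May 10, 1815 → Jun 10, 1815: 31 days (May has 31).
Jun 10, 1815 → Jul 10, 1815: 30 days (June has 30).
Jul 10, 1815 → Aug 10, 1815: 31 days (July has 31).
Aug 10, 1815 → Sep 7, 1815: 28 days.
Total: 7210 days.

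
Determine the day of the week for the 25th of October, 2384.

Thursday

Doomsday rule: the anchor day for the 2300s is Wednesday. For year 84: 84÷12 = 7 r 0, and 0÷4 = 0, so 7+0+0 = 7.
Wednesday + 7 ≡ Wednesday — that's 2384's doomsday.
In October the doomsday date is Oct 10.
Oct 25 is 15 days after Oct 10; 15 mod 7 = 1, so Wednesday + 1 = Thursday.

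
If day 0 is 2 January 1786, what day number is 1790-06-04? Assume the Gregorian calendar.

1614

Jan 2, 1786 → Jan 2, 1787: 365 days.
Jan 2, 1787 → Jan 2, 1788: 365 days.
Jan 2, 1788 → Jan 2, 1789: 366 days (Feb 29, 1788 is in that span).
Jan 2, 1789 → Jan 2, 1790: 365 days.
Jan 2, 1790 → Feb 2, 1790: 31 days (January has 31).
Feb 2, 1790 → Mar 2, 1790: 28 days (February has 28).
Mar 2, 1790 → Apr 2, 1790: 31 days (March has 31).
Apr 2, 1790 → May 2, 1790: 30 days (April has 30).
May 2, 1790 → Jun 2, 1790: 31 days (May has 31).
Jun 2, 1790 → Jun 4, 1790: 2 days.
Total: 1614 days.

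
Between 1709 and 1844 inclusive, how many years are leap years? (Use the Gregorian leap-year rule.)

33

Multiples of 4 in [1709,1844]: 34.
Of those, multiples of 100: 1 (not leap unless ÷400).
Multiples of 400: 0.
Leap years = 34 − 1 + 0 = 33.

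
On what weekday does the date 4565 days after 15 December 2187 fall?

Sunday

First find the weekday of Dec 15, 2187. Doomsday rule: the anchor day for the 2100s is Sunday. For year 87: 87÷12 = 7 r 3, and 3÷4 = 0, so 7+3+0 = 10.
Sunday + 10 ≡ Wednesday — that's 2187's doomsday.
In December the doomsday date is Dec 12.
Dec 15 is 3 days after Dec 12; 3 mod 7 = 3, so Wednesday + 3 = Saturday.
4565 mod 7 = 1, so 4565 days after a Saturday is Saturday + 1 = Sunday.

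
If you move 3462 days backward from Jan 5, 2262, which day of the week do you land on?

Wednesday

Jan 5, 2262 is a Sunday.
3462 mod 7 = 4, so 3462 days before a Sunday is Sunday − 4 = Wednesday.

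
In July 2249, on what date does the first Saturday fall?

July 7, 2249

July 1, 2249 is a Sunday.
The first Saturday is therefore July 7 (6 days later).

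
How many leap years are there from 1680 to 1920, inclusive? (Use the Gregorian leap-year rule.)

58

Multiples of 4 in [1680,1920]: 61.
Of those, multiples of 100: 3 (not leap unless ÷400).
Multiples of 400: 0.
Leap years = 61 − 3 + 0 = 58.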